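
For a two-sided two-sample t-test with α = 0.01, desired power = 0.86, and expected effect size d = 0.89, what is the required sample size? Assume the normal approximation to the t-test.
n = 34 per group

Sample size formula (two-sample t-test, normal approximation):
n = 2 · ((z_{α/2} + z_β) / d)²

z_{α/2} = 2.576 (for α = 0.01, two-sided)
z_β = 1.080 (for power = 0.86)
d = 0.89

n = 2 · ((2.576 + 1.080) / 0.89)²
n = 2 · (4.108)²
n ≈ 33.75
Round up to the next whole number: n = 34 per group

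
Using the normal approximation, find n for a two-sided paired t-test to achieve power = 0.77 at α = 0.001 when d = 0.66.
n = 38 pairs

Sample size formula (paired t-test, normal approximation):
n = ((z_{α/2} + z_β) / d)²

z_{α/2} = 3.291 (for α = 0.001, two-sided)
z_β = 0.739 (for power = 0.77)
d = 0.66

n = ((3.291 + 0.739) / 0.66)²
n = (6.106)²
n ≈ 37.28
Round up to the next whole number: n = 38 pairs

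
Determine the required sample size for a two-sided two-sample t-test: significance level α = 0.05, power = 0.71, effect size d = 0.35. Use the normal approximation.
n = 104 per group

Sample size formula (two-sample t-test, normal approximation):
n = 2 · ((z_{α/2} + z_β) / d)²

z_{α/2} = 1.960 (for α = 0.05, two-sided)
z_β = 0.553 (for power = 0.71)
d = 0.35

n = 2 · ((1.960 + 0.553) / 0.35)²
n = 2 · (7.180)²
n ≈ 103.10
Round up to the next whole number: n = 104 per group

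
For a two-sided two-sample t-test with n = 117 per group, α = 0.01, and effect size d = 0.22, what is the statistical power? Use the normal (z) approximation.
Power ≈ 0.19

Power calculation (two-sample t-test, normal approximation):
z_β = d · √(n/2) - z_{α/2}
z_β = 0.22 · √(117/2) - 2.576
z_β = 0.22 · 7.649 - 2.576
z_β = -0.893

Power = Φ(z_β) = Φ(-0.893) ≈ 0.186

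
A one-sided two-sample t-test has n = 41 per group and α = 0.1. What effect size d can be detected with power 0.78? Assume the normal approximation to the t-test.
d ≈ 0.45

Minimum detectable effect (two-sample t-test, normal approximation):
d = (z_α + z_β) / √(n/2)
d = (1.282 + 0.772) / √(41/2)
d = 2.054 / 4.528
d ≈ 0.45

By Cohen's convention (0.2 small / 0.5 medium / 0.8 large): small effect.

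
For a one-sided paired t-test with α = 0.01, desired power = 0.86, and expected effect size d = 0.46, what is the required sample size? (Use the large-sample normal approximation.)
n = 55 pairs

Sample size formula (paired t-test, normal approximation):
n = ((z_α + z_β) / d)²

z_α = 2.326 (for α = 0.01, one-sided)
z_β = 1.080 (for power = 0.86)
d = 0.46

n = ((2.326 + 1.080) / 0.46)²
n = (7.404)²
n ≈ 54.82
Round up to the next whole number: n = 55 pairs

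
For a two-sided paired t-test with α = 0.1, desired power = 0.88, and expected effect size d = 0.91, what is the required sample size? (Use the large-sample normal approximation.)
n = 10 pairs

Sample size formula (paired t-test, normal approximation):
n = ((z_{α/2} + z_β) / d)²

z_{α/2} = 1.645 (for α = 0.1, two-sided)
z_β = 1.175 (for power = 0.88)
d = 0.91

n = ((1.645 + 1.175) / 0.91)²
n = (3.099)²
n ≈ 9.60
Round up to the next whole number: n = 10 pairs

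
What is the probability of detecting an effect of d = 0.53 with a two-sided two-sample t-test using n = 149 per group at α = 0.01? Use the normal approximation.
Power ≈ 0.98

Power calculation (two-sample t-test, normal approximation):
z_β = d · √(n/2) - z_{α/2}
z_β = 0.53 · √(149/2) - 2.576
z_β = 0.53 · 8.631 - 2.576
z_β = 1.999

Power = Φ(z_β) = Φ(1.999) ≈ 0.977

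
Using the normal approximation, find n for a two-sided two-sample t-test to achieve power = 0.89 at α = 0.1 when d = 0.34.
n = 143 per group

Sample size formula (two-sample t-test, normal approximation):
n = 2 · ((z_{α/2} + z_β) / d)²

z_{α/2} = 1.645 (for α = 0.1, two-sided)
z_β = 1.227 (for power = 0.89)
d = 0.34

n = 2 · ((1.645 + 1.227) / 0.34)²
n = 2 · (8.447)²
n ≈ 142.70
Round up to the next whole number: n = 143 per group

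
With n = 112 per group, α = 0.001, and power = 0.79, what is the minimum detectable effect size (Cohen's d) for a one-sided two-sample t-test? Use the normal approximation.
d ≈ 0.52

Minimum detectable effect (two-sample t-test, normal approximation):
d = (z_α + z_β) / √(n/2)
d = (3.090 + 0.806) / √(112/2)
d = 3.897 / 7.483
d ≈ 0.52

By Cohen's convention (0.2 small / 0.5 medium / 0.8 large): medium effect.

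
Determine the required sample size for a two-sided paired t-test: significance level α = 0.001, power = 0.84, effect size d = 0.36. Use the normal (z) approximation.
n = 142 pairs

Sample size formula (paired t-test, normal approximation):
n = ((z_{α/2} + z_β) / d)²

z_{α/2} = 3.291 (for α = 0.001, two-sided)
z_β = 0.994 (for power = 0.84)
d = 0.36

n = ((3.291 + 0.994) / 0.36)²
n = (11.903)²
n ≈ 141.68
Round up to the next whole number: n = 142 pairs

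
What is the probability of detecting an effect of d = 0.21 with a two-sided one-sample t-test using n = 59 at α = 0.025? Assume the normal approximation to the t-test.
Power ≈ 0.26

Power calculation (one-sample t-test, normal approximation):
z_β = d · √n - z_{α/2}
z_β = 0.21 · √59 - 2.241
z_β = 0.21 · 7.681 - 2.241
z_β = -0.628

Power = Φ(z_β) = Φ(-0.628) ≈ 0.265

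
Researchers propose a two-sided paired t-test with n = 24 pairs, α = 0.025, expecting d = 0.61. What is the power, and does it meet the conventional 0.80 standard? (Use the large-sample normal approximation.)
Power ≈ 0.77; the study is underpowered (power < 0.80)

Power calculation (paired t-test, normal approximation):
z_β = d · √n - z_{α/2}
z_β = 0.61 · √24 - 2.241
z_β = 0.61 · 4.899 - 2.241
z_β = 0.747

Power = Φ(z_β) = Φ(0.747) ≈ 0.772

Effect size d = 0.61 is medium by Cohen's convention (0.2/0.5/0.8).

Threshold: power ≥ 0.80 is conventionally adequate.
Power ≈ 0.77 → the study is underpowered (power < 0.80).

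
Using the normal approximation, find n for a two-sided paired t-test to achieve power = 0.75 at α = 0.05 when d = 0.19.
n = 193 pairs

Sample size formula (paired t-test, normal approximation):
n = ((z_{α/2} + z_β) / d)²

z_{α/2} = 1.960 (for α = 0.05, two-sided)
z_β = 0.674 (for power = 0.75)
d = 0.19

n = ((1.960 + 0.674) / 0.19)²
n = (13.863)²
n ≈ 192.18
Round up to the next whole number: n = 193 pairs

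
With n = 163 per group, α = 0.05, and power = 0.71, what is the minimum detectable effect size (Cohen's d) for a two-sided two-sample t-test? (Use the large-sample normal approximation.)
d ≈ 0.28

Minimum detectable effect (two-sample t-test, normal approximation):
d = (z_{α/2} + z_β) / √(n/2)
d = (1.960 + 0.553) / √(163/2)
d = 2.513 / 9.028
d ≈ 0.28

By Cohen's convention (0.2 small / 0.5 medium / 0.8 large): small effect.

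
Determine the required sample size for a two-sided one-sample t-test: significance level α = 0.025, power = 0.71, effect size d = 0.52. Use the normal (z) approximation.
n = 29

Sample size formula (one-sample t-test, normal approximation):
n = ((z_{α/2} + z_β) / d)²

z_{α/2} = 2.241 (for α = 0.025, two-sided)
z_β = 0.553 (for power = 0.71)
d = 0.52

n = ((2.241 + 0.553) / 0.52)²
n = (5.373)²
n ≈ 28.87
Round up to the next whole number: n = 29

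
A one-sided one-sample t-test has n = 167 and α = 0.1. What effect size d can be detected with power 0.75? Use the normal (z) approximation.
d ≈ 0.15

Minimum detectable effect (one-sample t-test, normal approximation):
d = (z_α + z_β) / √n
d = (1.282 + 0.674) / √167
d = 1.956 / 12.923
d ≈ 0.15

By Cohen's convention (0.2 small / 0.5 medium / 0.8 large): very small effect.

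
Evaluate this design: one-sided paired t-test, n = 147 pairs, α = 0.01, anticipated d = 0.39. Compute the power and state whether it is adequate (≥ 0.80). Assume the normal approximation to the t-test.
Power ≈ 0.99; the study is adequately powered (power ≥ 0.80)

Power calculation (paired t-test, normal approximation):
z_β = d · √n - z_α
z_β = 0.39 · √147 - 2.326
z_β = 0.39 · 12.124 - 2.326
z_β = 2.402

Power = Φ(z_β) = Φ(2.402) ≈ 0.992

Effect size d = 0.39 is small by Cohen's convention (0.2/0.5/0.8).

Threshold: power ≥ 0.80 is conventionally adequate.
Power ≈ 0.99 → the study is adequately powered (power ≥ 0.80).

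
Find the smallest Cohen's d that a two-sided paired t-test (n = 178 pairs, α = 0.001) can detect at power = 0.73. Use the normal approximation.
d ≈ 0.29

Minimum detectable effect (paired t-test, normal approximation):
d = (z_{α/2} + z_β) / √n
d = (3.291 + 0.613) / √178
d = 3.903 / 13.342
d ≈ 0.29

By Cohen's convention (0.2 small / 0.5 medium / 0.8 large): small effect.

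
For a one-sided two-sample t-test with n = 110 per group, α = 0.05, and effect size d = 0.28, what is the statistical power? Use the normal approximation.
Power ≈ 0.67

Power calculation (two-sample t-test, normal approximation):
z_β = d · √(n/2) - z_α
z_β = 0.28 · √(110/2) - 1.645
z_β = 0.28 · 7.416 - 1.645
z_β = 0.432

Power = Φ(z_β) = Φ(0.432) ≈ 0.667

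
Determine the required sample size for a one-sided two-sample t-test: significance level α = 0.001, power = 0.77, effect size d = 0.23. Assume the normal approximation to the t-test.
n = 555 per group

Sample size formula (two-sample t-test, normal approximation):
n = 2 · ((z_α + z_β) / d)²

z_α = 3.090 (for α = 0.001, one-sided)
z_β = 0.739 (for power = 0.77)
d = 0.23

n = 2 · ((3.090 + 0.739) / 0.23)²
n = 2 · (16.648)²
n ≈ 554.31
Round up to the next whole number: n = 555 per group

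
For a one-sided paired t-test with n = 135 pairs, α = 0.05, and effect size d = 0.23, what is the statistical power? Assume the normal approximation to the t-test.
Power ≈ 0.85

Power calculation (paired t-test, normal approximation):
z_β = d · √n - z_α
z_β = 0.23 · √135 - 1.645
z_β = 0.23 · 11.619 - 1.645
z_β = 1.028

Power = Φ(z_β) = Φ(1.028) ≈ 0.848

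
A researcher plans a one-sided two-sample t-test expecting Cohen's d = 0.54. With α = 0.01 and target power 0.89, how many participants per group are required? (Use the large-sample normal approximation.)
n = 87 per group

Sample size formula (two-sample t-test, normal approximation):
n = 2 · ((z_α + z_β) / d)²

z_α = 2.326 (for α = 0.01, one-sided)
z_β = 1.227 (for power = 0.89)
d = 0.54

n = 2 · ((2.326 + 1.227) / 0.54)²
n = 2 · (6.580)²
n ≈ 86.59
Round up to the next whole number: n = 87 per group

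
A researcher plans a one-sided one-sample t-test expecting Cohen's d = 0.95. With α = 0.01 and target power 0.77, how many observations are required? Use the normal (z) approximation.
n = 11

Sample size formula (one-sample t-test, normal approximation):
n = ((z_α + z_β) / d)²

z_α = 2.326 (for α = 0.01, one-sided)
z_β = 0.739 (for power = 0.77)
d = 0.95

n = ((2.326 + 0.739) / 0.95)²
n = (3.226)²
n ≈ 10.41
Round up to the next whole number: n = 11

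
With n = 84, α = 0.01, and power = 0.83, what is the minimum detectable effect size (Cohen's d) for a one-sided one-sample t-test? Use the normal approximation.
d ≈ 0.36

Minimum detectable effect (one-sample t-test, normal approximation):
d = (z_α + z_β) / √n
d = (2.326 + 0.954) / √84
d = 3.281 / 9.165
d ≈ 0.36

By Cohen's convention (0.2 small / 0.5 medium / 0.8 large): small effect.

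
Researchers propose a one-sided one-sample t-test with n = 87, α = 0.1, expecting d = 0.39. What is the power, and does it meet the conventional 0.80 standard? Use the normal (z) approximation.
Power ≈ 0.99; the study is adequately powered (power ≥ 0.80)

Power calculation (one-sample t-test, normal approximation):
z_β = d · √n - z_α
z_β = 0.39 · √87 - 1.282
z_β = 0.39 · 9.327 - 1.282
z_β = 2.356

Power = Φ(z_β) = Φ(2.356) ≈ 0.991

Effect size d = 0.39 is small by Cohen's convention (0.2/0.5/0.8).

Threshold: power ≥ 0.80 is conventionally adequate.
Power ≈ 0.99 → the study is adequately powered (power ≥ 0.80).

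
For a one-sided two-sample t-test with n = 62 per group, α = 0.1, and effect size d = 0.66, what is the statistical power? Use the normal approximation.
Power ≈ 0.99

Power calculation (two-sample t-test, normal approximation):
z_β = d · √(n/2) - z_α
z_β = 0.66 · √(62/2) - 1.282
z_β = 0.66 · 5.568 - 1.282
z_β = 2.393

Power = Φ(z_β) = Φ(2.393) ≈ 0.992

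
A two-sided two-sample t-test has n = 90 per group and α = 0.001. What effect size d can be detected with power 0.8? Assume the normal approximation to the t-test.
d ≈ 0.62

Minimum detectable effect (two-sample t-test, normal approximation):
d = (z_{α/2} + z_β) / √(n/2)
d = (3.291 + 0.842) / √(90/2)
d = 4.132 / 6.708
d ≈ 0.62

By Cohen's convention (0.2 small / 0.5 medium / 0.8 large): medium effect.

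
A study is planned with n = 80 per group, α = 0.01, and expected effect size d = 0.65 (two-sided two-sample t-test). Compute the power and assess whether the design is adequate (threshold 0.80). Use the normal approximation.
Power ≈ 0.94; the study is adequately powered (power ≥ 0.80)

Power calculation (two-sample t-test, normal approximation):
z_β = d · √(n/2) - z_{α/2}
z_β = 0.65 · √(80/2) - 2.576
z_β = 0.65 · 6.325 - 2.576
z_β = 1.535

Power = Φ(z_β) = Φ(1.535) ≈ 0.938

Effect size d = 0.65 is medium by Cohen's convention (0.2/0.5/0.8).

Threshold: power ≥ 0.80 is conventionally adequate.
Power ≈ 0.94 → the study is adequately powered (power ≥ 0.80).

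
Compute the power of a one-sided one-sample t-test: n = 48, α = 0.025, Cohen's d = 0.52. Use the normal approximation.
Power ≈ 0.95

Power calculation (one-sample t-test, normal approximation):
z_β = d · √n - z_α
z_β = 0.52 · √48 - 1.960
z_β = 0.52 · 6.928 - 1.960
z_β = 1.643

Power = Φ(z_β) = Φ(1.643) ≈ 0.950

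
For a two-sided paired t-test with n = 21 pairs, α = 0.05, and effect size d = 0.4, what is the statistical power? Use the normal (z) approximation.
Power ≈ 0.45

Power calculation (paired t-test, normal approximation):
z_β = d · √n - z_{α/2}
z_β = 0.4 · √21 - 1.960
z_β = 0.4 · 4.583 - 1.960
z_β = -0.127

Power = Φ(z_β) = Φ(-0.127) ≈ 0.449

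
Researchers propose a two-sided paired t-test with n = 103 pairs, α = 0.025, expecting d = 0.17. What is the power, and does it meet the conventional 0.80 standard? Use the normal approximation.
Power ≈ 0.30; the study is underpowered (power < 0.80)

Power calculation (paired t-test, normal approximation):
z_β = d · √n - z_{α/2}
z_β = 0.17 · √103 - 2.241
z_β = 0.17 · 10.149 - 2.241
z_β = -0.516

Power = Φ(z_β) = Φ(-0.516) ≈ 0.303

Effect size d = 0.17 is very small by Cohen's convention (0.2/0.5/0.8).

Threshold: power ≥ 0.80 is conventionally adequate.
Power ≈ 0.30 → the study is underpowered (power < 0.80).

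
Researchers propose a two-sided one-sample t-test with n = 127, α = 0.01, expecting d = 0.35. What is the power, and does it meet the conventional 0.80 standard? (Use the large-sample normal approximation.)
Power ≈ 0.91; the study is adequately powered (power ≥ 0.80)

Power calculation (one-sample t-test, normal approximation):
z_β = d · √n - z_{α/2}
z_β = 0.35 · √127 - 2.576
z_β = 0.35 · 11.269 - 2.576
z_β = 1.368

Power = Φ(z_β) = Φ(1.368) ≈ 0.914

Effect size d = 0.35 is small by Cohen's convention (0.2/0.5/0.8).

Threshold: power ≥ 0.80 is conventionally adequate.
Power ≈ 0.91 → the study is adequately powered (power ≥ 0.80).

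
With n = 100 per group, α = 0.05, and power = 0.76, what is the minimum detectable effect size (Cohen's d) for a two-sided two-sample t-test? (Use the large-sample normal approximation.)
d ≈ 0.38

Minimum detectable effect (two-sample t-test, normal approximation):
d = (z_{α/2} + z_β) / √(n/2)
d = (1.960 + 0.706) / √(100/2)
d = 2.666 / 7.071
d ≈ 0.38

By Cohen's convention (0.2 small / 0.5 medium / 0.8 large): small effect.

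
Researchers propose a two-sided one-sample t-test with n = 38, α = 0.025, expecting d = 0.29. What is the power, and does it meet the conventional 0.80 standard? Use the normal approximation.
Power ≈ 0.33; the study is underpowered (power < 0.80)

Power calculation (one-sample t-test, normal approximation):
z_β = d · √n - z_{α/2}
z_β = 0.29 · √38 - 2.241
z_β = 0.29 · 6.164 - 2.241
z_β = -0.454

Power = Φ(z_β) = Φ(-0.454) ≈ 0.325

Effect size d = 0.29 is small by Cohen's convention (0.2/0.5/0.8).

Threshold: power ≥ 0.80 is conventionally adequate.
Power ≈ 0.33 → the study is underpowered (power < 0.80).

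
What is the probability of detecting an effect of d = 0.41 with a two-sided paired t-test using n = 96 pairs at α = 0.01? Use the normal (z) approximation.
Power ≈ 0.93

Power calculation (paired t-test, normal approximation):
z_β = d · √n - z_{α/2}
z_β = 0.41 · √96 - 2.576
z_β = 0.41 · 9.798 - 2.576
z_β = 1.441

Power = Φ(z_β) = Φ(1.441) ≈ 0.925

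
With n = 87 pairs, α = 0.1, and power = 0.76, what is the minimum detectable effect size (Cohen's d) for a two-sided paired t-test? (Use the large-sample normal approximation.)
d ≈ 0.25

Minimum detectable effect (paired t-test, normal approximation):
d = (z_{α/2} + z_β) / √n
d = (1.645 + 0.706) / √87
d = 2.351 / 9.327
d ≈ 0.25

By Cohen's convention (0.2 small / 0.5 medium / 0.8 large): small effect.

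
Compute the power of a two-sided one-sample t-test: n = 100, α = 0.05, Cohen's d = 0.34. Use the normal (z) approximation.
Power ≈ 0.93

Power calculation (one-sample t-test, normal approximation):
z_β = d · √n - z_{α/2}
z_β = 0.34 · √100 - 1.960
z_β = 0.34 · 10.000 - 1.960
z_β = 1.440

Power = Φ(z_β) = Φ(1.440) ≈ 0.925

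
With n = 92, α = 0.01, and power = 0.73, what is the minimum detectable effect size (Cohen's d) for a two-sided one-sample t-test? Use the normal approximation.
d ≈ 0.33

Minimum detectable effect (one-sample t-test, normal approximation):
d = (z_{α/2} + z_β) / √n
d = (2.576 + 0.613) / √92
d = 3.189 / 9.592
d ≈ 0.33

By Cohen's convention (0.2 small / 0.5 medium / 0.8 large): small effect.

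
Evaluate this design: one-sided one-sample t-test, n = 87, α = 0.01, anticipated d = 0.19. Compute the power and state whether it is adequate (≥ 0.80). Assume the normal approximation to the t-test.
Power ≈ 0.29; the study is underpowered (power < 0.80)

Power calculation (one-sample t-test, normal approximation):
z_β = d · √n - z_α
z_β = 0.19 · √87 - 2.326
z_β = 0.19 · 9.327 - 2.326
z_β = -0.554

Power = Φ(z_β) = Φ(-0.554) ≈ 0.290

Effect size d = 0.19 is very small by Cohen's convention (0.2/0.5/0.8).

Threshold: power ≥ 0.80 is conventionally adequate.
Power ≈ 0.29 → the study is underpowered (power < 0.80).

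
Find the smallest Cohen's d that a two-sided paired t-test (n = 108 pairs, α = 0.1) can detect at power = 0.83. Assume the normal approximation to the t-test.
d ≈ 0.25

Minimum detectable effect (paired t-test, normal approximation):
d = (z_{α/2} + z_β) / √n
d = (1.645 + 0.954) / √108
d = 2.599 / 10.392
d ≈ 0.25

By Cohen's convention (0.2 small / 0.5 medium / 0.8 large): small effect.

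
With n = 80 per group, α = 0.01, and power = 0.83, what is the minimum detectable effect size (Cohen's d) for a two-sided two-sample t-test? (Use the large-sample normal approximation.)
d ≈ 0.56

Minimum detectable effect (two-sample t-test, normal approximation):
d = (z_{α/2} + z_β) / √(n/2)
d = (2.576 + 0.954) / √(80/2)
d = 3.530 / 6.325
d ≈ 0.56

By Cohen's convention (0.2 small / 0.5 medium / 0.8 large): medium effect.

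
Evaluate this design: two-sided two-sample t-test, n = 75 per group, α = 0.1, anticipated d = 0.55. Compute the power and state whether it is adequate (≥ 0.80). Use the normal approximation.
Power ≈ 0.96; the study is adequately powered (power ≥ 0.80)

Power calculation (two-sample t-test, normal approximation):
z_β = d · √(n/2) - z_{α/2}
z_β = 0.55 · √(75/2) - 1.645
z_β = 0.55 · 6.124 - 1.645
z_β = 1.723

Power = Φ(z_β) = Φ(1.723) ≈ 0.958

Effect size d = 0.55 is medium by Cohen's convention (0.2/0.5/0.8).

Threshold: power ≥ 0.80 is conventionally adequate.
Power ≈ 0.96 → the study is adequately powered (power ≥ 0.80).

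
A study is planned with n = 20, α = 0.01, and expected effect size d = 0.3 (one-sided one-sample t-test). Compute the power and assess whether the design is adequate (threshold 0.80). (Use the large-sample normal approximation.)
Power ≈ 0.16; the study is underpowered (power < 0.80)

Power calculation (one-sample t-test, normal approximation):
z_β = d · √n - z_α
z_β = 0.3 · √20 - 2.326
z_β = 0.3 · 4.472 - 2.326
z_β = -0.985

Power = Φ(z_β) = Φ(-0.985) ≈ 0.162

Effect size d = 0.3 is small by Cohen's convention (0.2/0.5/0.8).

Threshold: power ≥ 0.80 is conventionally adequate.
Power ≈ 0.16 → the study is underpowered (power < 0.80).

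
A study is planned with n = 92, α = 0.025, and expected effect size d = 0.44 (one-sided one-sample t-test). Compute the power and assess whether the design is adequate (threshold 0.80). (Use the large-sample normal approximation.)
Power ≈ 0.99; the study is adequately powered (power ≥ 0.80)

Power calculation (one-sample t-test, normal approximation):
z_β = d · √n - z_α
z_β = 0.44 · √92 - 1.960
z_β = 0.44 · 9.592 - 1.960
z_β = 2.260

Power = Φ(z_β) = Φ(2.260) ≈ 0.988

Effect size d = 0.44 is small by Cohen's convention (0.2/0.5/0.8).

Threshold: power ≥ 0.80 is conventionally adequate.
Power ≈ 0.99 → the study is adequately powered (power ≥ 0.80).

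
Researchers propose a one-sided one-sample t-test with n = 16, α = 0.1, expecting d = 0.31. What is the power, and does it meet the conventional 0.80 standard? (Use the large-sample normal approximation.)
Power ≈ 0.48; the study is underpowered (power < 0.80)

Power calculation (one-sample t-test, normal approximation):
z_β = d · √n - z_α
z_β = 0.31 · √16 - 1.282
z_β = 0.31 · 4.000 - 1.282
z_β = -0.042

Power = Φ(z_β) = Φ(-0.042) ≈ 0.483

Effect size d = 0.31 is small by Cohen's convention (0.2/0.5/0.8).

Threshold: power ≥ 0.80 is conventionally adequate.
Power ≈ 0.48 → the study is underpowered (power < 0.80).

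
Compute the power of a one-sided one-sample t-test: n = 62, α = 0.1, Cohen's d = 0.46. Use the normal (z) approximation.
Power ≈ 0.99

Power calculation (one-sample t-test, normal approximation):
z_β = d · √n - z_α
z_β = 0.46 · √62 - 1.282
z_β = 0.46 · 7.874 - 1.282
z_β = 2.340

Power = Φ(z_β) = Φ(2.340) ≈ 0.990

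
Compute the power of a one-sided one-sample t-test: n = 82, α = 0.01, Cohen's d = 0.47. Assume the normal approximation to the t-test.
Power ≈ 0.97

Power calculation (one-sample t-test, normal approximation):
z_β = d · √n - z_α
z_β = 0.47 · √82 - 2.326
z_β = 0.47 · 9.055 - 2.326
z_β = 1.930

Power = Φ(z_β) = Φ(1.930) ≈ 0.973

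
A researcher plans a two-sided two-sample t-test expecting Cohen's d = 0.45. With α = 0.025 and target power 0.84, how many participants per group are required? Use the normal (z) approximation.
n = 104 per group

Sample size formula (two-sample t-test, normal approximation):
n = 2 · ((z_{α/2} + z_β) / d)²

z_{α/2} = 2.241 (for α = 0.025, two-sided)
z_β = 0.994 (for power = 0.84)
d = 0.45

n = 2 · ((2.241 + 0.994) / 0.45)²
n = 2 · (7.189)²
n ≈ 103.36
Round up to the next whole number: n = 104 per group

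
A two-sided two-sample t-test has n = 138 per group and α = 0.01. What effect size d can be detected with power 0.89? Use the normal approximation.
d ≈ 0.46

Minimum detectable effect (two-sample t-test, normal approximation):
d = (z_{α/2} + z_β) / √(n/2)
d = (2.576 + 1.227) / √(138/2)
d = 3.802 / 8.307
d ≈ 0.46

By Cohen's convention (0.2 small / 0.5 medium / 0.8 large): small effect.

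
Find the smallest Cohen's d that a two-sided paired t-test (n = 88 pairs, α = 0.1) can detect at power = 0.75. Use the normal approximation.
d ≈ 0.25

Minimum detectable effect (paired t-test, normal approximation):
d = (z_{α/2} + z_β) / √n
d = (1.645 + 0.674) / √88
d = 2.319 / 9.381
d ≈ 0.25

By Cohen's convention (0.2 small / 0.5 medium / 0.8 large): small effect.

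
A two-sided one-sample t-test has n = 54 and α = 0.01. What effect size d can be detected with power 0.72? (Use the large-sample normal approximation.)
d ≈ 0.43

Minimum detectable effect (one-sample t-test, normal approximation):
d = (z_{α/2} + z_β) / √n
d = (2.576 + 0.583) / √54
d = 3.159 / 7.348
d ≈ 0.43

By Cohen's convention (0.2 small / 0.5 medium / 0.8 large): small effect.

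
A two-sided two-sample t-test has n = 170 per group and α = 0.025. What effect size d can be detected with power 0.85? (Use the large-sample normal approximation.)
d ≈ 0.36

Minimum detectable effect (two-sample t-test, normal approximation):
d = (z_{α/2} + z_β) / √(n/2)
d = (2.241 + 1.036) / √(170/2)
d = 3.278 / 9.220
d ≈ 0.36

By Cohen's convention (0.2 small / 0.5 medium / 0.8 large): small effect.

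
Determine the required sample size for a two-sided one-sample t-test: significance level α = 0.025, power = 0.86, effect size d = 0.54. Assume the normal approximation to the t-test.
n = 38

Sample size formula (one-sample t-test, normal approximation):
n = ((z_{α/2} + z_β) / d)²

z_{α/2} = 2.241 (for α = 0.025, two-sided)
z_β = 1.080 (for power = 0.86)
d = 0.54

n = ((2.241 + 1.080) / 0.54)²
n = (6.150)²
n ≈ 37.82
Round up to the next whole number: n = 38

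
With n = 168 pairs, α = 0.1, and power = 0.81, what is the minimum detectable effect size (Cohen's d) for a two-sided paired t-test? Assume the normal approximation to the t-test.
d ≈ 0.19

Minimum detectable effect (paired t-test, normal approximation):
d = (z_{α/2} + z_β) / √n
d = (1.645 + 0.878) / √168
d = 2.523 / 12.961
d ≈ 0.19

By Cohen's convention (0.2 small / 0.5 medium / 0.8 large): very small effect.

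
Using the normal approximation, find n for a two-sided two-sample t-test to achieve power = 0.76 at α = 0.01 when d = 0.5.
n = 87 per group

Sample size formula (two-sample t-test, normal approximation):
n = 2 · ((z_{α/2} + z_β) / d)²

z_{α/2} = 2.576 (for α = 0.01, two-sided)
z_β = 0.706 (for power = 0.76)
d = 0.5

n = 2 · ((2.576 + 0.706) / 0.5)²
n = 2 · (6.564)²
n ≈ 86.17
Round up to the next whole number: n = 87 per group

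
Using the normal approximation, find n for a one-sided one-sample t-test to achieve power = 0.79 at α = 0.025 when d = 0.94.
n = 9

Sample size formula (one-sample t-test, normal approximation):
n = ((z_α + z_β) / d)²

z_α = 1.960 (for α = 0.025, one-sided)
z_β = 0.806 (for power = 0.79)
d = 0.94

n = ((1.960 + 0.806) / 0.94)²
n = (2.943)²
n ≈ 8.66
Round up to the next whole number: n = 9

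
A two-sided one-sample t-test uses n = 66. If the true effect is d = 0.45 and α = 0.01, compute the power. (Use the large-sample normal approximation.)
Power ≈ 0.86

Power calculation (one-sample t-test, normal approximation):
z_β = d · √n - z_{α/2}
z_β = 0.45 · √66 - 2.576
z_β = 0.45 · 8.124 - 2.576
z_β = 1.080

Power = Φ(z_β) = Φ(1.080) ≈ 0.860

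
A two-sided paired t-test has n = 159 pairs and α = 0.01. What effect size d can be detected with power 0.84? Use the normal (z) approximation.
d ≈ 0.28

Minimum detectable effect (paired t-test, normal approximation):
d = (z_{α/2} + z_β) / √n
d = (2.576 + 0.994) / √159
d = 3.570 / 12.610
d ≈ 0.28

By Cohen's convention (0.2 small / 0.5 medium / 0.8 large): small effect.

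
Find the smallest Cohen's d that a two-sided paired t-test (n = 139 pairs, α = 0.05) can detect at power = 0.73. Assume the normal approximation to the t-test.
d ≈ 0.22

Minimum detectable effect (paired t-test, normal approximation):
d = (z_{α/2} + z_β) / √n
d = (1.960 + 0.613) / √139
d = 2.573 / 11.790
d ≈ 0.22

By Cohen's convention (0.2 small / 0.5 medium / 0.8 large): small effect.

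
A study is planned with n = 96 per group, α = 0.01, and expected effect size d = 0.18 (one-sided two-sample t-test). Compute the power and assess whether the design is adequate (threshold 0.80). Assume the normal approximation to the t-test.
Power ≈ 0.14; the study is underpowered (power < 0.80)

Power calculation (two-sample t-test, normal approximation):
z_β = d · √(n/2) - z_α
z_β = 0.18 · √(96/2) - 2.326
z_β = 0.18 · 6.928 - 2.326
z_β = -1.079

Power = Φ(z_β) = Φ(-1.079) ≈ 0.140

Effect size d = 0.18 is very small by Cohen's convention (0.2/0.5/0.8).

Threshold: power ≥ 0.80 is conventionally adequate.
Power ≈ 0.14 → the study is underpowered (power < 0.80).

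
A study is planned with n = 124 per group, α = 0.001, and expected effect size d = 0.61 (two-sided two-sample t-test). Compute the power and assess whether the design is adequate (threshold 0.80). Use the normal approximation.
Power ≈ 0.93; the study is adequately powered (power ≥ 0.80)

Power calculation (two-sample t-test, normal approximation):
z_β = d · √(n/2) - z_{α/2}
z_β = 0.61 · √(124/2) - 3.291
z_β = 0.61 · 7.874 - 3.291
z_β = 1.513

Power = Φ(z_β) = Φ(1.513) ≈ 0.935

Effect size d = 0.61 is medium by Cohen's convention (0.2/0.5/0.8).

Threshold: power ≥ 0.80 is conventionally adequate.
Power ≈ 0.93 → the study is adequately powered (power ≥ 0.80).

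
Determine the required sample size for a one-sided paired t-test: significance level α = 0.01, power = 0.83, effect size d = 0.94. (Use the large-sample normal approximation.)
n = 13 pairs

Sample size formula (paired t-test, normal approximation):
n = ((z_α + z_β) / d)²

z_α = 2.326 (for α = 0.01, one-sided)
z_β = 0.954 (for power = 0.83)
d = 0.94

n = ((2.326 + 0.954) / 0.94)²
n = (3.489)²
n ≈ 12.17
Round up to the next whole number: n = 13 pairs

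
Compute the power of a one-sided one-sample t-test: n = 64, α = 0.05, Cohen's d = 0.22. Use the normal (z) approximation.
Power ≈ 0.55

Power calculation (one-sample t-test, normal approximation):
z_β = d · √n - z_α
z_β = 0.22 · √64 - 1.645
z_β = 0.22 · 8.000 - 1.645
z_β = 0.115

Power = Φ(z_β) = Φ(0.115) ≈ 0.546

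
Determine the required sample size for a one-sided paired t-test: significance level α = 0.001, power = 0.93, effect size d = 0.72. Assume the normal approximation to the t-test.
n = 41 pairs

Sample size formula (paired t-test, normal approximation):
n = ((z_α + z_β) / d)²

z_α = 3.090 (for α = 0.001, one-sided)
z_β = 1.476 (for power = 0.93)
d = 0.72

n = ((3.090 + 1.476) / 0.72)²
n = (6.342)²
n ≈ 40.22
Round up to the next whole number: n = 41 pairs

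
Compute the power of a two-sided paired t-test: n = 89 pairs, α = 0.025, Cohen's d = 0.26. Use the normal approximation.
Power ≈ 0.58

Power calculation (paired t-test, normal approximation):
z_β = d · √n - z_{α/2}
z_β = 0.26 · √89 - 2.241
z_β = 0.26 · 9.434 - 2.241
z_β = 0.211

Power = Φ(z_β) = Φ(0.211) ≈ 0.584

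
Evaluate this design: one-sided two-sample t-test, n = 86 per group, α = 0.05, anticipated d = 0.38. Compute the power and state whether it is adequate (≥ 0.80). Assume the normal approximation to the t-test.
Power ≈ 0.80; the study is adequately powered (power ≥ 0.80)

Power calculation (two-sample t-test, normal approximation):
z_β = d · √(n/2) - z_α
z_β = 0.38 · √(86/2) - 1.645
z_β = 0.38 · 6.557 - 1.645
z_β = 0.847

Power = Φ(z_β) = Φ(0.847) ≈ 0.801

Effect size d = 0.38 is small by Cohen's convention (0.2/0.5/0.8).

Threshold: power ≥ 0.80 is conventionally adequate.
Power ≈ 0.80 → the study is adequately powered (power ≥ 0.80).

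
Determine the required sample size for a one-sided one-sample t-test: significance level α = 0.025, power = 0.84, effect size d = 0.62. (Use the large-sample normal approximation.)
n = 23

Sample size formula (one-sample t-test, normal approximation):
n = ((z_α + z_β) / d)²

z_α = 1.960 (for α = 0.025, one-sided)
z_β = 0.994 (for power = 0.84)
d = 0.62

n = ((1.960 + 0.994) / 0.62)²
n = (4.765)²
n ≈ 22.71
Round up to the next whole number: n = 23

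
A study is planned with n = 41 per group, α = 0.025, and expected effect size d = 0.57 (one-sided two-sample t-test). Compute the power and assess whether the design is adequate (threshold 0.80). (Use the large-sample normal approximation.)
Power ≈ 0.73; the study is underpowered (power < 0.80)

Power calculation (two-sample t-test, normal approximation):
z_β = d · √(n/2) - z_α
z_β = 0.57 · √(41/2) - 1.960
z_β = 0.57 · 4.528 - 1.960
z_β = 0.621

Power = Φ(z_β) = Φ(0.621) ≈ 0.733

Effect size d = 0.57 is medium by Cohen's convention (0.2/0.5/0.8).

Threshold: power ≥ 0.80 is conventionally adequate.
Power ≈ 0.73 → the study is underpowered (power < 0.80).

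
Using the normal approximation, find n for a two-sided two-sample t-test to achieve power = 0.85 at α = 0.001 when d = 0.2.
n = 937 per group

Sample size formula (two-sample t-test, normal approximation):
n = 2 · ((z_{α/2} + z_β) / d)²

z_{α/2} = 3.291 (for α = 0.001, two-sided)
z_β = 1.036 (for power = 0.85)
d = 0.2

n = 2 · ((3.291 + 1.036) / 0.2)²
n = 2 · (21.635)²
n ≈ 936.15
Round up to the next whole number: n = 937 per group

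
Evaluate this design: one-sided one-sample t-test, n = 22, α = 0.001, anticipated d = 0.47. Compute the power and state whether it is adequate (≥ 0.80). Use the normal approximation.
Power ≈ 0.19; the study is underpowered (power < 0.80)

Power calculation (one-sample t-test, normal approximation):
z_β = d · √n - z_α
z_β = 0.47 · √22 - 3.090
z_β = 0.47 · 4.690 - 3.090
z_β = -0.886

Power = Φ(z_β) = Φ(-0.886) ≈ 0.188

Effect size d = 0.47 is small by Cohen's convention (0.2/0.5/0.8).

Threshold: power ≥ 0.80 is conventionally adequate.
Power ≈ 0.19 → the study is underpowered (power < 0.80).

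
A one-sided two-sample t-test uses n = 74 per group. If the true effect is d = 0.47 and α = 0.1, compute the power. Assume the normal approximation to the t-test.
Power ≈ 0.94

Power calculation (two-sample t-test, normal approximation):
z_β = d · √(n/2) - z_α
z_β = 0.47 · √(74/2) - 1.282
z_β = 0.47 · 6.083 - 1.282
z_β = 1.577

Power = Φ(z_β) = Φ(1.577) ≈ 0.943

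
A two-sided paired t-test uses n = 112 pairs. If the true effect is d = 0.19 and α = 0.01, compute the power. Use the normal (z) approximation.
Power ≈ 0.29

Power calculation (paired t-test, normal approximation):
z_β = d · √n - z_{α/2}
z_β = 0.19 · √112 - 2.576
z_β = 0.19 · 10.583 - 2.576
z_β = -0.565

Power = Φ(z_β) = Φ(-0.565) ≈ 0.286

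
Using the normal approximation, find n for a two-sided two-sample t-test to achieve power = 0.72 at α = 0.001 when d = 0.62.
n = 79 per group

Sample size formula (two-sample t-test, normal approximation):
n = 2 · ((z_{α/2} + z_β) / d)²

z_{α/2} = 3.291 (for α = 0.001, two-sided)
z_β = 0.583 (for power = 0.72)
d = 0.62

n = 2 · ((3.291 + 0.583) / 0.62)²
n = 2 · (6.248)²
n ≈ 78.08
Round up to the next whole number: n = 79 per group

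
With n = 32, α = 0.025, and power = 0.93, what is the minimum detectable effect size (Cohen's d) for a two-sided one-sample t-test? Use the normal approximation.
d ≈ 0.66

Minimum detectable effect (one-sample t-test, normal approximation):
d = (z_{α/2} + z_β) / √n
d = (2.241 + 1.476) / √32
d = 3.717 / 5.657
d ≈ 0.66

By Cohen's convention (0.2 small / 0.5 medium / 0.8 large): medium effect.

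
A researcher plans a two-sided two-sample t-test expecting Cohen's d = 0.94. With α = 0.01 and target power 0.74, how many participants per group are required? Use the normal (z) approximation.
n = 24 per group

Sample size formula (two-sample t-test, normal approximation):
n = 2 · ((z_{α/2} + z_β) / d)²

z_{α/2} = 2.576 (for α = 0.01, two-sided)
z_β = 0.643 (for power = 0.74)
d = 0.94

n = 2 · ((2.576 + 0.643) / 0.94)²
n = 2 · (3.424)²
n ≈ 23.45
Round up to the next whole number: n = 24 per group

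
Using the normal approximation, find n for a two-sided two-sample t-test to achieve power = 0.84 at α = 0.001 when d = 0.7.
n = 75 per group

Sample size formula (two-sample t-test, normal approximation):
n = 2 · ((z_{α/2} + z_β) / d)²

z_{α/2} = 3.291 (for α = 0.001, two-sided)
z_β = 0.994 (for power = 0.84)
d = 0.7

n = 2 · ((3.291 + 0.994) / 0.7)²
n = 2 · (6.121)²
n ≈ 74.93
Round up to the next whole number: n = 75 per group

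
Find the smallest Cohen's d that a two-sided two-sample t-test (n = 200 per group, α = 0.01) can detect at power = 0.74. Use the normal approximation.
d ≈ 0.32

Minimum detectable effect (two-sample t-test, normal approximation):
d = (z_{α/2} + z_β) / √(n/2)
d = (2.576 + 0.643) / √(200/2)
d = 3.219 / 10.000
d ≈ 0.32

By Cohen's convention (0.2 small / 0.5 medium / 0.8 large): small effect.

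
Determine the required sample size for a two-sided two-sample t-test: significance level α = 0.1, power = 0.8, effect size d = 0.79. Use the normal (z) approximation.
n = 20 per group

Sample size formula (two-sample t-test, normal approximation):
n = 2 · ((z_{α/2} + z_β) / d)²

z_{α/2} = 1.645 (for α = 0.1, two-sided)
z_β = 0.842 (for power = 0.8)
d = 0.79

n = 2 · ((1.645 + 0.842) / 0.79)²
n = 2 · (3.148)²
n ≈ 19.82
Round up to the next whole number: n = 20 per group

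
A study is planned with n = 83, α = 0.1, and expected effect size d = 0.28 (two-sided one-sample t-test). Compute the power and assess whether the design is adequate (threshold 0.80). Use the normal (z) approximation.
Power ≈ 0.82; the study is adequately powered (power ≥ 0.80)

Power calculation (one-sample t-test, normal approximation):
z_β = d · √n - z_{α/2}
z_β = 0.28 · √83 - 1.645
z_β = 0.28 · 9.110 - 1.645
z_β = 0.906

Power = Φ(z_β) = Φ(0.906) ≈ 0.818

Effect size d = 0.28 is small by Cohen's convention (0.2/0.5/0.8).

Threshold: power ≥ 0.80 is conventionally adequate.
Power ≈ 0.82 → the study is adequately powered (power ≥ 0.80).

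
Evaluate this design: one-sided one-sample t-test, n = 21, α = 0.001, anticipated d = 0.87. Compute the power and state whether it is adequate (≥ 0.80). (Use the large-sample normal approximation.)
Power ≈ 0.82; the study is adequately powered (power ≥ 0.80)

Power calculation (one-sample t-test, normal approximation):
z_β = d · √n - z_α
z_β = 0.87 · √21 - 3.090
z_β = 0.87 · 4.583 - 3.090
z_β = 0.897

Power = Φ(z_β) = Φ(0.897) ≈ 0.815

Effect size d = 0.87 is large by Cohen's convention (0.2/0.5/0.8).

Threshold: power ≥ 0.80 is conventionally adequate.
Power ≈ 0.82 → the study is adequately powered (power ≥ 0.80).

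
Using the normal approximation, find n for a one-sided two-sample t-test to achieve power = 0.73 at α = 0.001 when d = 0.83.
n = 40 per group

Sample size formula (two-sample t-test, normal approximation):
n = 2 · ((z_α + z_β) / d)²

z_α = 3.090 (for α = 0.001, one-sided)
z_β = 0.613 (for power = 0.73)
d = 0.83

n = 2 · ((3.090 + 0.613) / 0.83)²
n = 2 · (4.461)²
n ≈ 39.80
Round up to the next whole number: n = 40 per group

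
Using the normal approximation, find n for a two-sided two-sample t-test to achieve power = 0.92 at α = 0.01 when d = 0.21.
n = 719 per group

Sample size formula (two-sample t-test, normal approximation):
n = 2 · ((z_{α/2} + z_β) / d)²

z_{α/2} = 2.576 (for α = 0.01, two-sided)
z_β = 1.405 (for power = 0.92)
d = 0.21

n = 2 · ((2.576 + 1.405) / 0.21)²
n = 2 · (18.957)²
n ≈ 718.74
Round up to the next whole number: n = 719 per group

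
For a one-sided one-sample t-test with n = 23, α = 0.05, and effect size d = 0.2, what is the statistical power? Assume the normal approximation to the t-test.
Power ≈ 0.25

Power calculation (one-sample t-test, normal approximation):
z_β = d · √n - z_α
z_β = 0.2 · √23 - 1.645
z_β = 0.2 · 4.796 - 1.645
z_β = -0.686

Power = Φ(z_β) = Φ(-0.686) ≈ 0.246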